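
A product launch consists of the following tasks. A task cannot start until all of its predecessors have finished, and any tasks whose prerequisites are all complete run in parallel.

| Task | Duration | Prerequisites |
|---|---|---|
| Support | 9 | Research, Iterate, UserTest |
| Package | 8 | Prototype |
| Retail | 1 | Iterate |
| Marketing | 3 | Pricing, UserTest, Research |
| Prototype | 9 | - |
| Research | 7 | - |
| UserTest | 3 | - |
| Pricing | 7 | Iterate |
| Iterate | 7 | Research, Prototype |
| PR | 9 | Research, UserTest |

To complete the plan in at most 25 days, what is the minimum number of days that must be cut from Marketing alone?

Current finish: 26 days; target: 25.
Marketing is on every critical path, so each day cut from Marketing cuts the finish by one (this holds down to a finish of 25).
Need 26 − 25 = 1 day off Marketing → Marketing becomes 2 days, finish becomes 25.

1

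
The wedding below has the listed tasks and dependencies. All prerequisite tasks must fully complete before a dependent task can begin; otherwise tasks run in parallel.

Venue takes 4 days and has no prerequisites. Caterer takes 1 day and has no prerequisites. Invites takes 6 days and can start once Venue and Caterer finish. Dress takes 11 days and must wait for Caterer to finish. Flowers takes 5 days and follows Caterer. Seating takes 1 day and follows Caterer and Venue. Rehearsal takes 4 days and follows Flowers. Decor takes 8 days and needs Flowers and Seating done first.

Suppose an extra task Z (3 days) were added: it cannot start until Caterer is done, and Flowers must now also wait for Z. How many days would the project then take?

17

Originally the project takes 14 days.
With Z inserted, Flowers now waits for max(Caterer, Z).
New critical path: Caterer→Z→Flowers→Decor = 1+3+5+8 = 17 ⇒ 17 days.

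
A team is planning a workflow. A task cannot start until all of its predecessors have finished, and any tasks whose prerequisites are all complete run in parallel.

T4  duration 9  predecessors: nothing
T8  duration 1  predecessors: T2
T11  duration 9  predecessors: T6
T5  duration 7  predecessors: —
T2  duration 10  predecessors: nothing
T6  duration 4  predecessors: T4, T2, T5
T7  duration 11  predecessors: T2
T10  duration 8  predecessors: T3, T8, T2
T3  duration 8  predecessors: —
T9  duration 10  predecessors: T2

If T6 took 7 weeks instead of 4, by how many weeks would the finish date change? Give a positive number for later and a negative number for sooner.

3

Baseline: T2→T6→T11 = 10+4+9 = 23 → 23 weeks.
Since T6 is critical, the +3 change carries straight to that chain (now 26 weeks).
That remains the longest chain; total 26 weeks.
Change in finish: 26 − 23 = +3 weeks.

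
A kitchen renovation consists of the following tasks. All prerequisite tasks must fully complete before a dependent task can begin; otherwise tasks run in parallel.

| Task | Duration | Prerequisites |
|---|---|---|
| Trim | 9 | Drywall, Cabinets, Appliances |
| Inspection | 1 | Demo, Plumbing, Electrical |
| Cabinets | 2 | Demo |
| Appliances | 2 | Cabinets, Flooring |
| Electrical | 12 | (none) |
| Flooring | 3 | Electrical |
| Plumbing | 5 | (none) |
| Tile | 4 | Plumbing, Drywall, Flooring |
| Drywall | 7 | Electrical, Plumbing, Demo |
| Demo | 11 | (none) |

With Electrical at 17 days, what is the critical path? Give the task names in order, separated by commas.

The binding path is Electrical→Drywall→Trim = 12+7+9 = 28; finish at 28 days.
Since Electrical is critical, the +5 change carries straight to that chain (now 33 days).
That remains the longest chain; total 33 days.

Electrical, Drywall, Trim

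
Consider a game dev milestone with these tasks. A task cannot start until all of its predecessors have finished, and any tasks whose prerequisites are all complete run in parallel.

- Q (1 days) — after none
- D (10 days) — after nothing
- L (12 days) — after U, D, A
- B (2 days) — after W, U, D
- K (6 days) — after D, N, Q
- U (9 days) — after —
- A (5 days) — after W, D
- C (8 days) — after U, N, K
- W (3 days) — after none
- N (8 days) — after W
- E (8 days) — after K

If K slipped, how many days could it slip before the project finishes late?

D→A→L = 10+5+12 = 27 sets the makespan at 27 days.
The longest chain containing K totals 25 days.
Slack of K = 13 − 11 = 2 days.

2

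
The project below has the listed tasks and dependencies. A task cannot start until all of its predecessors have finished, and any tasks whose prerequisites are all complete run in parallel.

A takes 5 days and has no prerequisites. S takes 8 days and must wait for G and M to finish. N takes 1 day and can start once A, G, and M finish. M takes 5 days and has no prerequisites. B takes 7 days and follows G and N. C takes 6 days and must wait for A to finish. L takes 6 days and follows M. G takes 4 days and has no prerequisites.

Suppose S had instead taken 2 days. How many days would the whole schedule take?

13

The binding path is M→S = 5+8 = 13; finish at 13 days.
S lies on that path, so at 2 days the path becomes 7 days.
New critical path: M→N→B = 5+1+7 = 13 ⇒ 13 days.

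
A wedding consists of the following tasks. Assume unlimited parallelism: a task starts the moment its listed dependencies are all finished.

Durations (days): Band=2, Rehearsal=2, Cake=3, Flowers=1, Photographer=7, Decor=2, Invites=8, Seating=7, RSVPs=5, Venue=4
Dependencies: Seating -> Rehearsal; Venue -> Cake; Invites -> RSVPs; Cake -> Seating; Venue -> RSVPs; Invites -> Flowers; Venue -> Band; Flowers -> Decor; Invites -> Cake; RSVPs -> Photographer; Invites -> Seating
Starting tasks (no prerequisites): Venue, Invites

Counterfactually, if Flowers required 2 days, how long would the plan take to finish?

20

Critical path before the change: Invites→RSVPs→Photographer = 8+5+7 = 20 giving 20 days.
The longest path through Flowers is only 11 days, so Flowers has float 9.
That remains the longest chain; total 20 days.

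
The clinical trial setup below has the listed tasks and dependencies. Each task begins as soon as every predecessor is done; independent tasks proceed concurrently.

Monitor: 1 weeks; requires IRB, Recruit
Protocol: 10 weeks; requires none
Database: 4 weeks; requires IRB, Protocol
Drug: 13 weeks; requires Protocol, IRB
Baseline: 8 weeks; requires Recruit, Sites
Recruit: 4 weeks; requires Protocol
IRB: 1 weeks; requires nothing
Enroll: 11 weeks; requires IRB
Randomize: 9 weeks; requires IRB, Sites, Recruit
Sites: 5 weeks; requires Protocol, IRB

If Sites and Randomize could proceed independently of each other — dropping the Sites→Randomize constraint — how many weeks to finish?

Original critical path: Protocol→Sites→Randomize = 10+5+9 = 24 ⇒ 24 weeks.
Without Sites→Randomize, Randomize's earliest start moves from 15 to 14.
New critical path: Protocol→Sites→Baseline = 10+5+8 = 23 ⇒ 23 weeks.

23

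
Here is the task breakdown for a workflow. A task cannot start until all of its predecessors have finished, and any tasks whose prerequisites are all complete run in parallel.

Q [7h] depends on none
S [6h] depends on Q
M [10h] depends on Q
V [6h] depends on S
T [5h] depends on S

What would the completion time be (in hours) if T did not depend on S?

19

Before: longest chain Q→S→V = 7+6+6 = 19, finish 19.
Without S→T, T's earliest start moves from 13 to 0.
New critical path: Q→S→V = 7+6+6 = 19 ⇒ 19 hours.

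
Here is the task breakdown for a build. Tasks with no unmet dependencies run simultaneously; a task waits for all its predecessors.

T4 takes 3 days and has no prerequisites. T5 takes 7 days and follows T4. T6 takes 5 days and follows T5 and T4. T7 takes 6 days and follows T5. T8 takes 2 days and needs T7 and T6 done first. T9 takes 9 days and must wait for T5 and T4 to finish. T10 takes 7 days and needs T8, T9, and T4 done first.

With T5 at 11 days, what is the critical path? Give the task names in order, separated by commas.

The binding path is T4→T5→T9→T10 = 3+7+9+7 = 26; finish at 26 days.
T5 lies on that path, so at 11 days the path becomes 30 days.
The critical path is still T4→T5→T9→T10; finish is now 30 days.

T4, T5, T9, T10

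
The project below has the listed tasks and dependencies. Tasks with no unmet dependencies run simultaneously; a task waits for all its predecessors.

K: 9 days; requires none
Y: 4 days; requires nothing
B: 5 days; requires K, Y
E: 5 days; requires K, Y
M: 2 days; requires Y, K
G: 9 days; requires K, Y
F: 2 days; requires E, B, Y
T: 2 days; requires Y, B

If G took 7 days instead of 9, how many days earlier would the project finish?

Critical path before the change: K→G = 9+9 = 18 giving 18 days.
Since G is critical, the -2 change carries straight to that chain (now 16 days).
The binding chain switches to K→B→F = 9+5+2 = 16; finish 16 days.
Change in finish: 16 − 18 = -2 days.

2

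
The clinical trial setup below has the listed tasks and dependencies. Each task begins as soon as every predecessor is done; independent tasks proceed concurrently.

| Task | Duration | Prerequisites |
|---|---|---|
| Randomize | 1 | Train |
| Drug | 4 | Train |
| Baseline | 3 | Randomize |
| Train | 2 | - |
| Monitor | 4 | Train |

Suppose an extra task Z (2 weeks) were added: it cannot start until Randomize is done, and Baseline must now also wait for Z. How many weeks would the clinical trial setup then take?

Originally the clinical trial setup takes 6 weeks.
With Z inserted, Baseline now waits for max(Randomize, Z).
New critical path: Train→Randomize→Z→Baseline = 2+1+2+3 = 8 ⇒ 8 weeks.

8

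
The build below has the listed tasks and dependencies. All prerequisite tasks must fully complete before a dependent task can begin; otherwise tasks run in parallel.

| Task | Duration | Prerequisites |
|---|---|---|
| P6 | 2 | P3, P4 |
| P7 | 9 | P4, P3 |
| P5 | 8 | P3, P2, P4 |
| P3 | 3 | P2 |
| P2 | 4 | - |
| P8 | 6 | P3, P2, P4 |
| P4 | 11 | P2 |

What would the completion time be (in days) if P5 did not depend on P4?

24

With the dependency in place, P2→P4→P7 = 4+11+9 = 24 sets the finish at 24 days.
Without P4→P5, P5's earliest start moves from 15 to 7.
The longest chain is now P2→P4→P7 = 4+11+9 = 24, so the job takes 24 days.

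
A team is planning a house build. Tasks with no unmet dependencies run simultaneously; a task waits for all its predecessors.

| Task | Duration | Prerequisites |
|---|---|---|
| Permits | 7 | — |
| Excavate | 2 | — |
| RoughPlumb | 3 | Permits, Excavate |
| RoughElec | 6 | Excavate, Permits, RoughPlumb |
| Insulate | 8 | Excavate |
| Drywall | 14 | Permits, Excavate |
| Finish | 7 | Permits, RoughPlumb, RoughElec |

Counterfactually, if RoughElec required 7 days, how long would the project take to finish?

24

The binding path is Permits→RoughPlumb→RoughElec→Finish = 7+3+6+7 = 23; finish at 23 days.
RoughElec is on the critical path; changing it to 7 makes that path 24 days.
That remains the longest chain; total 24 days.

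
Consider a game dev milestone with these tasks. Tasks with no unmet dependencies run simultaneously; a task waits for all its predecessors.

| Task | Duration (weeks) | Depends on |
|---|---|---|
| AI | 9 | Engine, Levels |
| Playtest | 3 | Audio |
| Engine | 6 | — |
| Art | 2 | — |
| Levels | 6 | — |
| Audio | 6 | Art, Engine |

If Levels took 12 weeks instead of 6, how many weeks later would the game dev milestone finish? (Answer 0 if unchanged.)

6

As given, the longest chain is Levels→AI = 6+9 = 15, so the finish is 15 weeks.
Levels is on the critical path; changing it to 12 makes that path 21 weeks.
The critical path is still Levels→AI; finish is now 21 weeks.
Change in finish: 21 − 15 = +6 weeks.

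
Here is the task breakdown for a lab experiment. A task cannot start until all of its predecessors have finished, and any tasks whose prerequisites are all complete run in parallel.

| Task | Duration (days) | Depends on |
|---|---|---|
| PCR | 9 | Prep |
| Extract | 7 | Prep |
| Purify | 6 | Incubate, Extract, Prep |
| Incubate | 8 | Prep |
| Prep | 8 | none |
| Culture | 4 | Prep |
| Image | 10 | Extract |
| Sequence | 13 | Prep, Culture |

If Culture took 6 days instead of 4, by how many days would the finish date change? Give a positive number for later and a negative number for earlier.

2

Critical path before the change: Prep→Culture→Sequence = 8+4+13 = 25 giving 25 days.
Since Culture is critical, the +2 change carries straight to that chain (now 27 days).
The critical path is still Prep→Culture→Sequence; finish is now 27 days.
Change in finish: 27 − 25 = +2 days.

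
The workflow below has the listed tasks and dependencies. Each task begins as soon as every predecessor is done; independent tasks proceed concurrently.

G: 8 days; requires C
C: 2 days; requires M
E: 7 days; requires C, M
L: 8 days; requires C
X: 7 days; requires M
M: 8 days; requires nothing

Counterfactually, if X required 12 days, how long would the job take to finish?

As given, the longest chain is M→C→G = 8+2+8 = 18, so the finish is 18 days.
X has 3 days of float (longest path through it is 15).
Now M→X = 8+12 = 20 is longest, so the finish becomes 20 days.

20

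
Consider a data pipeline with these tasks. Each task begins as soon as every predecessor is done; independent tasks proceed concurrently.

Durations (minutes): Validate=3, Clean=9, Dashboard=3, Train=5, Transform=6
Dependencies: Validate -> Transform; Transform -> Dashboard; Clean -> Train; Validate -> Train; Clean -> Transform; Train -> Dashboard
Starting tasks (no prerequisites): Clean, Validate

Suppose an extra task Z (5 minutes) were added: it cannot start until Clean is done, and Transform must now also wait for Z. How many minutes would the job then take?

23

Originally the job takes 18 minutes.
With Z inserted, Transform now waits for max(Validate, Clean, Z).
New critical path: Clean→Z→Transform→Dashboard = 9+5+6+3 = 23 ⇒ 23 minutes.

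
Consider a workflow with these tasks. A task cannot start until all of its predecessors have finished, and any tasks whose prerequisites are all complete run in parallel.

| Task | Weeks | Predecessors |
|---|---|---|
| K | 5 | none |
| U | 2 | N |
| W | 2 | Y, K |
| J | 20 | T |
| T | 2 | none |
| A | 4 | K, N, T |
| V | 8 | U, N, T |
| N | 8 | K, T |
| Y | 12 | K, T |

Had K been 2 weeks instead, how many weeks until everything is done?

As given, the longest chain is K→N→U→V = 5+8+2+8 = 23, so the finish is 23 weeks.
K is on the critical path; changing it to 2 makes that path 20 weeks.
New critical path: T→J = 2+20 = 22 ⇒ 22 weeks.

22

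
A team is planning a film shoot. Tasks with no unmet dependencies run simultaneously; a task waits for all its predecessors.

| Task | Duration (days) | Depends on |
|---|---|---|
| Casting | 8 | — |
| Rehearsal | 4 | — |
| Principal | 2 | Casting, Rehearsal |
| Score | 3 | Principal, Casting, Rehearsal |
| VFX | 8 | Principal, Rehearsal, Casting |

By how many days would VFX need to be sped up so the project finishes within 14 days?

Current finish: 18 days; target: 14.
VFX is on every critical path, so each day cut from VFX cuts the finish by one (this holds down to a finish of 13).
Need 18 − 14 = 4 days off VFX → VFX becomes 4 days, finish becomes 14.

4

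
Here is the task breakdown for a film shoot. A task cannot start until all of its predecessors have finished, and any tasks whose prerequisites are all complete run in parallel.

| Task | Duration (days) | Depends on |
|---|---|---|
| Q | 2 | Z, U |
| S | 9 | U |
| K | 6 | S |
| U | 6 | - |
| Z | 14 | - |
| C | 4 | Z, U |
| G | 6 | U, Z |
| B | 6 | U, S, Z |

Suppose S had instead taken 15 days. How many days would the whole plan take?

As given, the longest chain is U→S→B = 6+9+6 = 21, so the finish is 21 days.
S lies on that path, so at 15 days the path becomes 27 days.
That remains the longest chain; total 27 days.

27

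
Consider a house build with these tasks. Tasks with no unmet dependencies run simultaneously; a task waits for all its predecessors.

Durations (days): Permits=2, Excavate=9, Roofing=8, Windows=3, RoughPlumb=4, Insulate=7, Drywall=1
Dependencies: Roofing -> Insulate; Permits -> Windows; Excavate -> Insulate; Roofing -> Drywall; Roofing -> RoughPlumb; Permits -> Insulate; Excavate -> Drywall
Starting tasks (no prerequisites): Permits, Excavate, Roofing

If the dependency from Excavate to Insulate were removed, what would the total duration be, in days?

15

Original critical path: Excavate→Insulate = 9+7 = 16 ⇒ 16 days.
Without Excavate→Insulate, Insulate's earliest start moves from 9 to 8.
New critical path: Roofing→Insulate = 8+7 = 15 ⇒ 15 days.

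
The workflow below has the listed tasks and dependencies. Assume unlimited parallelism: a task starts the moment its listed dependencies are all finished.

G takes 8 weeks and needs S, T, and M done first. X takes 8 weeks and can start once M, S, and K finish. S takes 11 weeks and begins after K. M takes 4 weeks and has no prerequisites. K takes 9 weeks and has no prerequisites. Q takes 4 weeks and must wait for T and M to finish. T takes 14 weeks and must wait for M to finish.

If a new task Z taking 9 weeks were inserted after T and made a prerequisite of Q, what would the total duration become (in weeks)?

Originally the plan takes 28 weeks.
With Z inserted, Q now waits for max(T, M, Z).
New critical path: M→T→Z→Q = 4+14+9+4 = 31 ⇒ 31 weeks.

31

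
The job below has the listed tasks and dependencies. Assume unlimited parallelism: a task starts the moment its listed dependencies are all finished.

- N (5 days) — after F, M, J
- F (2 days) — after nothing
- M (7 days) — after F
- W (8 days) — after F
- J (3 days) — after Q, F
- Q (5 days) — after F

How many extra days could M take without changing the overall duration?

1

F→Q→J→N = 2+5+3+5 = 15 sets the makespan at 15 days.
The longest chain containing M totals 14 days.
Slack of M = 3 − 2 = 1 day.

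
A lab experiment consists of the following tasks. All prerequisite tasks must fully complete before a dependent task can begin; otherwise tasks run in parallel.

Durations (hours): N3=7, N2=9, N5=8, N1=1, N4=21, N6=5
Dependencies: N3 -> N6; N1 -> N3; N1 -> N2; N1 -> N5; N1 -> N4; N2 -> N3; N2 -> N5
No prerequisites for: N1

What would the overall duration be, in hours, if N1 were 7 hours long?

28

As given, the longest chain is N1→N2→N3→N6 = 1+9+7+5 = 22, so the finish is 22 hours.
Since N1 is critical, the +6 change carries straight to that chain (now 28 hours).
The critical path is still N1→N2→N3→N6; finish is now 28 hours.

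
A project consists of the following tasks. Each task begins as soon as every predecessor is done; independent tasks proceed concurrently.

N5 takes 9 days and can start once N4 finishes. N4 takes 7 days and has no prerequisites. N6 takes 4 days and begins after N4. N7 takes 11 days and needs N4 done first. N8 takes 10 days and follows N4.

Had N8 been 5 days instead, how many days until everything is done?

18

As given, the longest chain is N4→N7 = 7+11 = 18, so the finish is 18 days.
N8 is off the critical path — its longest chain is 17 days, giving 1 of slack.
No other chain overtakes it, so the finish is 18 days.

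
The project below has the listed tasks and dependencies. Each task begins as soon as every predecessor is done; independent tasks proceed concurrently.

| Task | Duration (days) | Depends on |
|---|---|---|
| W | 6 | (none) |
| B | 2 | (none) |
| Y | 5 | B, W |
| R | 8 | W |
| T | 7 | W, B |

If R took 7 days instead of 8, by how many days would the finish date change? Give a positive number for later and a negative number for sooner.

Baseline: W→R = 6+8 = 14 → 14 days.
R is on the critical path; changing it to 7 makes that path 13 days.
The critical path is still W→R; finish is now 13 days.
Change in finish: 13 − 14 = -1 days.

-1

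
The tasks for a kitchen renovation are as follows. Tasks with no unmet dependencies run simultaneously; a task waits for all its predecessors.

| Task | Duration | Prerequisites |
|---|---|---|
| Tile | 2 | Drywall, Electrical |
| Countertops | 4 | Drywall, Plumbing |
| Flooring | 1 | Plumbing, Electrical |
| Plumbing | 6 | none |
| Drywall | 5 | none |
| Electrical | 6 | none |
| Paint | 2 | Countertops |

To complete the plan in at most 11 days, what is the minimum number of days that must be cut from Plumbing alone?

1

Current finish: 12 days; target: 11.
Plumbing is on every critical path, so each day cut from Plumbing cuts the finish by one (this holds down to a finish of 11).
Need 12 − 11 = 1 day off Plumbing → Plumbing becomes 5 days, finish becomes 11.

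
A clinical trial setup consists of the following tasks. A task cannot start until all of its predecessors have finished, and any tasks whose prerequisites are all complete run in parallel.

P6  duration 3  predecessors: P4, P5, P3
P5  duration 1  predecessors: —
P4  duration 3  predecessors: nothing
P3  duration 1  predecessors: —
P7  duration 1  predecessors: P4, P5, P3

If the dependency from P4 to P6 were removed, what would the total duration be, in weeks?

With the dependency in place, P4→P6 = 3+3 = 6 sets the finish at 6 weeks.
Without P4→P6, P6's earliest start moves from 3 to 1.
The longest chain is now P3→P6 = 1+3 = 4, so the project takes 4 weeks.

4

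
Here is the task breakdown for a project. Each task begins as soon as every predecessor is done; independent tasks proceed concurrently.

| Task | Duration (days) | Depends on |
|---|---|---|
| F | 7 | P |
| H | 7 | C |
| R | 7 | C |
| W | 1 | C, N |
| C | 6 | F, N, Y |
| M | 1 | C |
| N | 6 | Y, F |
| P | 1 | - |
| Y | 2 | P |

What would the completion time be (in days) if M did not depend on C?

With the dependency in place, P→F→N→C→H = 1+7+6+6+7 = 27 sets the finish at 27 days.
Without C→M, M's earliest start moves from 20 to 0.
After: P→F→N→C→H = 1+7+6+6+7 = 27 → 27 days.

27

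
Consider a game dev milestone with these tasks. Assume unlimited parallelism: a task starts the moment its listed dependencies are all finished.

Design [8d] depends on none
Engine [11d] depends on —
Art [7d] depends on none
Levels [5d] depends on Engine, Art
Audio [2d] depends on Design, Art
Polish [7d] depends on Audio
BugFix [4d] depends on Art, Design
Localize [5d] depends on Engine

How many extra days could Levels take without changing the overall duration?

1

Design→Audio→Polish = 8+2+7 = 17 sets the makespan at 17 days.
Levels finishes as early as 16 and must finish by 17.
So Levels can slip 17 − 16 = 1 day.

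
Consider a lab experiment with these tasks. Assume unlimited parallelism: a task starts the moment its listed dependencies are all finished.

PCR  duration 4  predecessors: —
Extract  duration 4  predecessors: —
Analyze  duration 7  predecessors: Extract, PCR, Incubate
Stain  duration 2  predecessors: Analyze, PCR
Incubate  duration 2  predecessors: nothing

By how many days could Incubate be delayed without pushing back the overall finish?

2

The longest chain is Extract→Analyze→Stain = 4+7+2 = 13; overall finish 13 days.
The longest chain containing Incubate totals 11 days.
So Incubate can slip 4 − 2 = 2 days.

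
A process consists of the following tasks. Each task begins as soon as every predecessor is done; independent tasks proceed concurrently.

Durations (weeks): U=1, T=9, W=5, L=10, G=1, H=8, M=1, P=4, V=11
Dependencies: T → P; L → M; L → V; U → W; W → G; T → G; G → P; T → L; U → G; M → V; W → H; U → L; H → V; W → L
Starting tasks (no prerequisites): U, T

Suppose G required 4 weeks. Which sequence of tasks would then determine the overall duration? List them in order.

As given, the longest chain is T→L→M→V = 9+10+1+11 = 31, so the finish is 31 weeks.
G has 17 weeks of float (longest path through it is 14).
That remains the longest chain; total 31 weeks.

T, L, M, V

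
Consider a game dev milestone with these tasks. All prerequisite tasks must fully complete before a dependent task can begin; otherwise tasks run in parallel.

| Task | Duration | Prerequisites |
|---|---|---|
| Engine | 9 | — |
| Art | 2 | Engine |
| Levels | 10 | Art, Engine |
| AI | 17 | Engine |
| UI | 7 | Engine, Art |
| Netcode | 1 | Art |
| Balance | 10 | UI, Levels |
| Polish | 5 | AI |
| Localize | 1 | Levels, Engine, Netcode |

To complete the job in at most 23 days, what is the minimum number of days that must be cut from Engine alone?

Current finish: 31 days; target: 23.
Engine is on every critical path, so each day cut from Engine cuts the finish by one (this holds down to a finish of 23).
Need 31 − 23 = 8 days off Engine → Engine becomes 1 day, finish becomes 23.

8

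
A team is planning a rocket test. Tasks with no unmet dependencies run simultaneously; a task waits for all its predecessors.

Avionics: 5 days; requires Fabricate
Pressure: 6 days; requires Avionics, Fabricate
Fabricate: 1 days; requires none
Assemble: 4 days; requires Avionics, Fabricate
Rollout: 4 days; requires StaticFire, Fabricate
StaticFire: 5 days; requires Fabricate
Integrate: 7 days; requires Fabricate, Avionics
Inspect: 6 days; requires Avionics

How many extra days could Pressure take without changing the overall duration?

The longest chain is Fabricate→Avionics→Integrate = 1+5+7 = 13; overall finish 13 days.
Pressure finishes as early as 12 and must finish by 13.
Float = 13 − 12 = 1.

1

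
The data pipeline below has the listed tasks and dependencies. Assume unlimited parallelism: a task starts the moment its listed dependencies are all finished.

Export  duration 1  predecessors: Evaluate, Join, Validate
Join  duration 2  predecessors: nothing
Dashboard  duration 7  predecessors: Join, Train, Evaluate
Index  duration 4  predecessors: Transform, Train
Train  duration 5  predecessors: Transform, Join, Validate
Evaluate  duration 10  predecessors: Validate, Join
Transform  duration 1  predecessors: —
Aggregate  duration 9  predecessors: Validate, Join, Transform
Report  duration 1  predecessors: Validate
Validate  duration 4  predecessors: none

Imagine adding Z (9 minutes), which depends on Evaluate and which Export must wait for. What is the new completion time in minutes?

24

Originally the data pipeline takes 21 minutes.
With Z inserted, Export now waits for max(Evaluate, Join, Validate, Z).
New critical path: Validate→Evaluate→Z→Export = 4+10+9+1 = 24 ⇒ 24 minutes.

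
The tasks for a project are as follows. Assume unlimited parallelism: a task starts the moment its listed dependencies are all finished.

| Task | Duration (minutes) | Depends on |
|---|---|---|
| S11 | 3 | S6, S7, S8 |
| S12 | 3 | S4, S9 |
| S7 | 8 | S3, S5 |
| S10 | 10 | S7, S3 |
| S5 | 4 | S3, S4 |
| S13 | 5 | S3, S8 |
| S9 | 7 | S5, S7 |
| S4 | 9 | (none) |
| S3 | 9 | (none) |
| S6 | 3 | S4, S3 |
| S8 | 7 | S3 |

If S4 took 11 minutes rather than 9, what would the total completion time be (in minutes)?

As given, the longest chain is S4→S5→S7→S9→S12 = 9+4+8+7+3 = 31, so the finish is 31 minutes.
S4 lies on that path, so at 11 minutes the path becomes 33 minutes.
No other chain overtakes it, so the finish is 33 minutes.

33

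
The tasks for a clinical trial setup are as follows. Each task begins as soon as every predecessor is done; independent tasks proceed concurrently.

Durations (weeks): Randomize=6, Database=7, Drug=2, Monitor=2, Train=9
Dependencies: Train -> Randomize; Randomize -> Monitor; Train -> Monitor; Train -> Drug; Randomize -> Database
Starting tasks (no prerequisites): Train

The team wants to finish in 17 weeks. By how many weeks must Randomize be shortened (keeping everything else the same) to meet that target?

5

Current finish: 22 weeks; target: 17.
Randomize is on every critical path, so each week cut from Randomize cuts the finish by one (this holds down to a finish of 17).
Need 22 − 17 = 5 weeks off Randomize → Randomize becomes 1 week, finish becomes 17.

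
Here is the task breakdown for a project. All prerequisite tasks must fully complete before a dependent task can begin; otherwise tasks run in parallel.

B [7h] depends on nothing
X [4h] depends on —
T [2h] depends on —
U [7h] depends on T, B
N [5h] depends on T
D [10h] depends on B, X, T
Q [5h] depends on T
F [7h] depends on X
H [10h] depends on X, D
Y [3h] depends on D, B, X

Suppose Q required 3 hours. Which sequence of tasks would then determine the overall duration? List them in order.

Critical path before the change: B→D→H = 7+10+10 = 27 giving 27 hours.
Q is off the critical path — its longest chain is 7 hours, giving 20 of slack.
No other chain overtakes it, so the finish is 27 hours.

B, D, H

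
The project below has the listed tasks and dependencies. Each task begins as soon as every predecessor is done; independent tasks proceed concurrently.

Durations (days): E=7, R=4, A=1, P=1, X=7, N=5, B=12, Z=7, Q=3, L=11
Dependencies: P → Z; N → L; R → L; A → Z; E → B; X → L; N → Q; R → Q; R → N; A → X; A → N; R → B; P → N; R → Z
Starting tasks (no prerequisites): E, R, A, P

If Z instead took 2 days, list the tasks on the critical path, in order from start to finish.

R, N, L

The binding path is R→N→L = 4+5+11 = 20; finish at 20 days.
Z has 9 days of float (longest path through it is 11).
No other chain overtakes it, so the finish is 20 days.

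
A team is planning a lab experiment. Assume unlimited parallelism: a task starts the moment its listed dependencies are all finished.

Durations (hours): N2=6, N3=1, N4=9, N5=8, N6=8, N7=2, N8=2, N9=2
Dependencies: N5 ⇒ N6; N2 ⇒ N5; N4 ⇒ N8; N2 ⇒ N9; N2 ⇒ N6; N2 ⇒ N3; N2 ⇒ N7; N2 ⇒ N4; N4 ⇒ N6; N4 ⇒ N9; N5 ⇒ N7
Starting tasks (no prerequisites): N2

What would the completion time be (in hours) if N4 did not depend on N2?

With the dependency in place, N2→N4→N6 = 6+9+8 = 23 sets the finish at 23 hours.
Without N2→N4, N4's earliest start moves from 6 to 0.
New critical path: N2→N5→N6 = 6+8+8 = 22 ⇒ 22 hours.

22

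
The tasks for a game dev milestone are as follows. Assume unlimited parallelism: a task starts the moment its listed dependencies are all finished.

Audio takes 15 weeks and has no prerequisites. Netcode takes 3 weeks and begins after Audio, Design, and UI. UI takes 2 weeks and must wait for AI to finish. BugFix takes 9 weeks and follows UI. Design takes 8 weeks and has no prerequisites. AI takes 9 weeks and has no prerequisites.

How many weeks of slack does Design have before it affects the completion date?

9

The longest chain is AI→UI→BugFix = 9+2+9 = 20; overall finish 20 weeks.
Design finishes as early as 8 and must finish by 17.
Float = 20 − 11 = 9.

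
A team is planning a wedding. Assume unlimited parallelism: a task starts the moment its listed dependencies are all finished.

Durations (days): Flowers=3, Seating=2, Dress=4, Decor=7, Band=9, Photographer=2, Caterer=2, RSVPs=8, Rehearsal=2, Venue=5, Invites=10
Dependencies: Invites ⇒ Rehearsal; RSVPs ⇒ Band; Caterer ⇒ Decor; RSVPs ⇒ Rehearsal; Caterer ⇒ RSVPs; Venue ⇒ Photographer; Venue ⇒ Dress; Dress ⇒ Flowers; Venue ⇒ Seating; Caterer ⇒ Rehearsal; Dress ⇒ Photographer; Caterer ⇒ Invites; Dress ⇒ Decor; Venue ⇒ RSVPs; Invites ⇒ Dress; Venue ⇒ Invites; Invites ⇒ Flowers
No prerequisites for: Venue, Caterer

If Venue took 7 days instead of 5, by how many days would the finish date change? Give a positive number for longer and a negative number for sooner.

2

The binding path is Venue→Invites→Dress→Decor = 5+10+4+7 = 26; finish at 26 days.
Venue lies on that path, so at 7 days the path becomes 28 days.
That remains the longest chain; total 28 days.
Change in finish: 28 − 26 = +2 days.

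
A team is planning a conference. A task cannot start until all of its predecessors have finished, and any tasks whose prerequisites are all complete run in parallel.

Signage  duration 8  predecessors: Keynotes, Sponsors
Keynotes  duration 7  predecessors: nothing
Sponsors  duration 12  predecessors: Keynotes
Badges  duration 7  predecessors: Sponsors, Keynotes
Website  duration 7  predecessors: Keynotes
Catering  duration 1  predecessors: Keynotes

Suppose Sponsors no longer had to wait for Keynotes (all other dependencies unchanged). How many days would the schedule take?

Original critical path: Keynotes→Sponsors→Signage = 7+12+8 = 27 ⇒ 27 days.
Without Keynotes→Sponsors, Sponsors's earliest start moves from 7 to 0.
After: Sponsors→Signage = 12+8 = 20 → 20 days.

20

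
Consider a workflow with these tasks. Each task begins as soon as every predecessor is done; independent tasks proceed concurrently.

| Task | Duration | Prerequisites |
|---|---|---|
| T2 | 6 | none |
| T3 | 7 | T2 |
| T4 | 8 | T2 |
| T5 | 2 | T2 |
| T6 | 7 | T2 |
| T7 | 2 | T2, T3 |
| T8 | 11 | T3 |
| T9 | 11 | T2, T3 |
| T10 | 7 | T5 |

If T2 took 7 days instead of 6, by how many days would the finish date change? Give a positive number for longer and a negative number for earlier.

Actual critical path: T2→T3→T8 = 6+7+11 = 24 ⇒ 24 days.
T2 lies on that path, so at 7 days the path becomes 25 days.
That remains the longest chain; total 25 days.
Change in finish: 25 − 24 = +1 days.

1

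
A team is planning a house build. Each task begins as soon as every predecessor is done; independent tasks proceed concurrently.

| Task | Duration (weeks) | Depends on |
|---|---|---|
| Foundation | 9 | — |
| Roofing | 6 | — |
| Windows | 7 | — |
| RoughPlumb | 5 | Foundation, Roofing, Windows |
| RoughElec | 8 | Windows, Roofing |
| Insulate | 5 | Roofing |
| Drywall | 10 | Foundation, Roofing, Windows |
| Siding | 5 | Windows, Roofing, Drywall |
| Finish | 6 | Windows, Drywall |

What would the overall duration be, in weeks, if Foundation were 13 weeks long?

29

As given, the longest chain is Foundation→Drywall→Finish = 9+10+6 = 25, so the finish is 25 weeks.
Foundation is on the critical path; changing it to 13 makes that path 29 weeks.
No other chain overtakes it, so the finish is 29 weeks.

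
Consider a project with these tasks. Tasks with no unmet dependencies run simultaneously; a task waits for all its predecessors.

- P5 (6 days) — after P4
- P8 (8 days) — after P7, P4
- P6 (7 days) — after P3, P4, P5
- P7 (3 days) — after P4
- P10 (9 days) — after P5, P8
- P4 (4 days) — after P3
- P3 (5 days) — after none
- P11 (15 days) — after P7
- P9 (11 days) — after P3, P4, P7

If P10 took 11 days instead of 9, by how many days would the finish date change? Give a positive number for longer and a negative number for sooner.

Actual critical path: P3→P4→P7→P8→P10 = 5+4+3+8+9 = 29 ⇒ 29 days.
P10 is on the critical path; changing it to 11 makes that path 31 days.
That remains the longest chain; total 31 days.
Change in finish: 31 − 29 = +2 days.

2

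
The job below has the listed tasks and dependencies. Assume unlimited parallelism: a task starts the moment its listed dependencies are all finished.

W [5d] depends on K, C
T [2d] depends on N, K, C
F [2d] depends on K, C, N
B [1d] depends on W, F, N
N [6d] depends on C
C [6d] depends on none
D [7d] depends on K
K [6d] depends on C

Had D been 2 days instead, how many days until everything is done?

18

Critical path before the change: C→K→D = 6+6+7 = 19 giving 19 days.
Since D is critical, the -5 change carries straight to that chain (now 14 days).
The binding chain switches to C→K→W→B = 6+6+5+1 = 18; finish 18 days.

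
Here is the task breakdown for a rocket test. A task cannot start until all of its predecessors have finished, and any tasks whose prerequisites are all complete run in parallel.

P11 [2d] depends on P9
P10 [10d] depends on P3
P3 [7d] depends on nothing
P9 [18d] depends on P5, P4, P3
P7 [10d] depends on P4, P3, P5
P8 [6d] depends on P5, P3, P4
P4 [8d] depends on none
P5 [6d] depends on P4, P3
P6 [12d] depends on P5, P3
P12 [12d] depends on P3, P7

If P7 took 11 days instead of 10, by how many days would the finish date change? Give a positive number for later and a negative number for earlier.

1

Critical path before the change: P4→P5→P7→P12 = 8+6+10+12 = 36 giving 36 days.
P7 lies on that path, so at 11 days the path becomes 37 days.
The critical path is still P4→P5→P7→P12; finish is now 37 days.
Change in finish: 37 − 36 = +1 days.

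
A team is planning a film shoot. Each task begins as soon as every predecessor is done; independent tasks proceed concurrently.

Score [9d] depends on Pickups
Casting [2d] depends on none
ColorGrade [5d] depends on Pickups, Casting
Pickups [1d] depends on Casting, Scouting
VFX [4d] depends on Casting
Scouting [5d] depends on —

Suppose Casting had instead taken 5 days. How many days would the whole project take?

As given, the longest chain is Scouting→Pickups→Score = 5+1+9 = 15, so the finish is 15 days.
Casting has 3 days of float (longest path through it is 12).
Now Casting→Pickups→Score = 5+1+9 = 15 is longest, so the finish becomes 15 days.

15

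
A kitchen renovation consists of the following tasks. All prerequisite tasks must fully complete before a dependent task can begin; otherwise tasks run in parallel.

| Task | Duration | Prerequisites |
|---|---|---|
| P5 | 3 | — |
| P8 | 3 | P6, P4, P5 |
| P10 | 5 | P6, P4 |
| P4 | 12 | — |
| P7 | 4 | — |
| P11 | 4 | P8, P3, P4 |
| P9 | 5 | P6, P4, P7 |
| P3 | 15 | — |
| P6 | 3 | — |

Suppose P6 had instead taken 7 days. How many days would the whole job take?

19

Critical path before the change: P3→P11 = 15+4 = 19 giving 19 days.
P6 is off the critical path — its longest chain is 10 days, giving 9 of slack.
No other chain overtakes it, so the finish is 19 days.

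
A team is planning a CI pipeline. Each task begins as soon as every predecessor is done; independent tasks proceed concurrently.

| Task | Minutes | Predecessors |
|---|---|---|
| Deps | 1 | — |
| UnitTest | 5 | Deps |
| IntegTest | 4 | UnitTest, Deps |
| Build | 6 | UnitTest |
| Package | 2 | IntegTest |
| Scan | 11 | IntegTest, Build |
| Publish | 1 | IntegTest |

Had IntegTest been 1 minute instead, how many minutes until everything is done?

As given, the longest chain is Deps→UnitTest→Build→Scan = 1+5+6+11 = 23, so the finish is 23 minutes.
IntegTest has 2 minutes of float (longest path through it is 21).
That remains the longest chain; total 23 minutes.

23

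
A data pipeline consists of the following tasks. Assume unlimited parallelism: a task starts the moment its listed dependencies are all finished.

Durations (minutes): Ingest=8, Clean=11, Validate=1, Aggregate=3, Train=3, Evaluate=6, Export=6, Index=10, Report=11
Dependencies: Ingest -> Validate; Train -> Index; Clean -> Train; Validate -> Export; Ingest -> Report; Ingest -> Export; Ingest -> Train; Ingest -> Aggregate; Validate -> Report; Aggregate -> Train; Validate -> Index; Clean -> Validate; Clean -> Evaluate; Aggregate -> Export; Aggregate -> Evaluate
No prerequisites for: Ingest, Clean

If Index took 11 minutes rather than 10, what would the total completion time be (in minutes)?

As given, the longest chain is Ingest→Aggregate→Train→Index = 8+3+3+10 = 24, so the finish is 24 minutes.
Since Index is critical, the +1 change carries straight to that chain (now 25 minutes).
The critical path is still Ingest→Aggregate→Train→Index; finish is now 25 minutes.

25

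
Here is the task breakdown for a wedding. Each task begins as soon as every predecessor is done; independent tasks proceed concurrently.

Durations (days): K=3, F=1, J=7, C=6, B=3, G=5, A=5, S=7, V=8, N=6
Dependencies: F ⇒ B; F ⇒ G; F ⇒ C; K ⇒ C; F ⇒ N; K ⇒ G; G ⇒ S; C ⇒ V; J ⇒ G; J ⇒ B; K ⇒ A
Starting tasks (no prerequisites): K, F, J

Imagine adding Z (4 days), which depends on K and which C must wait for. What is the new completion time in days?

21

Originally the job takes 19 days.
With Z inserted, C now waits for max(K, F, Z).
New critical path: K→Z→C→V = 3+4+6+8 = 21 ⇒ 21 days.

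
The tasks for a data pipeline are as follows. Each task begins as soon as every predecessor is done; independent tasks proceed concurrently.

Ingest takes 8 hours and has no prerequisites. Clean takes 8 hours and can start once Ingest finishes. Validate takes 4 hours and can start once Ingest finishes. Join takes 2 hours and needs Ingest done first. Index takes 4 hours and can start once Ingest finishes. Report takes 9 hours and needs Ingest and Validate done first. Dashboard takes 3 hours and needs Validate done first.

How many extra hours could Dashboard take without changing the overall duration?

6

The longest chain is Ingest→Validate→Report = 8+4+9 = 21; overall finish 21 hours.
Longest path through Dashboard: 15 hours (earliest finish 15, latest finish 21).
Slack of Dashboard = 18 − 12 = 6 hours.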